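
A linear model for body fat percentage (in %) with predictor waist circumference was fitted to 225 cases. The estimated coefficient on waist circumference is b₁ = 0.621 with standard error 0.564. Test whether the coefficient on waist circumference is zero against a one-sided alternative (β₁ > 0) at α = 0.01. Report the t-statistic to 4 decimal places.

t = 1.1011

H₀: β₁ = 0 vs H₁: β₁ > 0.
t = (b₁ − β₁⁰)/SE = 0.621 / 0.564 = 1.1011.
df = n − 2 = 225 − 2 = 223.
One-sided p ≈ 0.1360, which is ≥ 0.01, so fail to reject H₀.
The data do not give significant evidence that the true slope on waist circumference is positive.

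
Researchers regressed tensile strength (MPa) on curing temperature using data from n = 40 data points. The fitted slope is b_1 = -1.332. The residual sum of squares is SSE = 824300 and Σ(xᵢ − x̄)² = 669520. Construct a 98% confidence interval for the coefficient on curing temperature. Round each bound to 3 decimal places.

(-1.769, -0.895)

MSE = SSE/(n − 2) = 824300/38 = 21692.1.
SE(b_1) = √(MSE/Sₓₓ) = √(21692.1/669520) = 0.179999.
df = n − 2 = 38.
t* = t_{0.01, 38} = 2.428568.
Margin = t* × SE = 2.428568 × 0.179999 = 0.43714.
CI: -1.332 ± 0.43714 → (-1.769, -0.895).
With 98% confidence, each one-unit increase in curing temperature is associated with a change of between -1.769 and -0.895 MPa in tensile strength.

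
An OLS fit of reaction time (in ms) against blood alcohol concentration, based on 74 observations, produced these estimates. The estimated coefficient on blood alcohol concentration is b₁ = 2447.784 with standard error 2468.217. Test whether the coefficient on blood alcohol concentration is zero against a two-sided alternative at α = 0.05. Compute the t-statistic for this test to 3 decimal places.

H₀: β₁ = 0 vs H₁: β₁ ≠ 0.
t = (b₁ − β₁⁰)/SE = 2447.784 / 2468.217 = 0.992.
df = n − 2 = 74 − 2 = 72.
Two-sided p ≈ 0.3247, which is ≥ 0.05, so fail to reject H₀.
The data do not give significant evidence of an association between blood alcohol concentration and reaction time.

t = 0.992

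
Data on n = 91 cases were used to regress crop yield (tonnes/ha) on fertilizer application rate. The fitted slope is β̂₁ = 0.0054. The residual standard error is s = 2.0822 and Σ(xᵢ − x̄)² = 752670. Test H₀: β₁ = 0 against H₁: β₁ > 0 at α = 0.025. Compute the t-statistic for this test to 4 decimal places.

SE(β̂₁) = s/√Sₓₓ = 2.0822/√752670 = 0.00240005.
t = 0.0054 / 0.00240005 = 2.2500.
df = n − 2 = 89.
One-sided p ≈ 0.0135, which is < 0.025, so reject H₀.
There is evidence that the true slope on fertilizer application rate is positive.

t = 2.2500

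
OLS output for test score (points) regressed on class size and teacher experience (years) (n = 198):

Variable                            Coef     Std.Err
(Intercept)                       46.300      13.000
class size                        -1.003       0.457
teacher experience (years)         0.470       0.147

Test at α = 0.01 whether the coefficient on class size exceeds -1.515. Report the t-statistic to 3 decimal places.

Read off: b = -1.003, SE = 0.457 for class size.
H₀: β₁ = -1.515 vs H₁: β₁ > -1.515.
t = (-1.003 − (-1.515)) / 0.457 = 1.120.
df = n − k − 1 = 198 − 2 − 1 = 195.
One-sided p ≈ 0.1320, which is ≥ 0.01, so fail to reject H₀.
The data do not give significant evidence that the true slope on class size exceeds -1.515 points per unit, holding the other predictors fixed.

t = 1.120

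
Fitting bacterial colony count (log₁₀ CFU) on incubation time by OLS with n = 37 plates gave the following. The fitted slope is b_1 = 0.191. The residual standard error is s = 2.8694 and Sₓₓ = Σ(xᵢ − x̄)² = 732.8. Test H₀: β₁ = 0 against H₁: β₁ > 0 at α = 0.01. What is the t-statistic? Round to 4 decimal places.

t = 1.8019

SE(b_1) = s/√Sₓₓ = 2.8694/√732.8 = 0.105998.
t = 0.191 / 0.105998 = 1.8019.
df = n − 2 = 35.
One-sided p ≈ 0.0401, which is ≥ 0.01, so fail to reject H₀.
The data do not give significant evidence that the true slope on incubation time is positive.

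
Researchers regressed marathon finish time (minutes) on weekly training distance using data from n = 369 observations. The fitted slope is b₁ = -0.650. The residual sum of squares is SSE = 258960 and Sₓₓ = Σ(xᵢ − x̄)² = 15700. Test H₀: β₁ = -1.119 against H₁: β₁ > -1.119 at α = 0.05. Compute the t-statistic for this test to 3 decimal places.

t = 2.212

MSE = SSE/(n − 2) = 258960/367 = 705.613.
SE(b₁) = √(MSE/Sₓₓ) = √(705.613/15700) = 0.211999.
t = (-0.650 − (-1.119)) / 0.211999 = 2.212.
df = n − 2 = 367.
One-sided p ≈ 0.0138, which is < 0.05, so reject H₀.
There is evidence that the true slope on weekly training distance exceeds -1.119 minutes per unit.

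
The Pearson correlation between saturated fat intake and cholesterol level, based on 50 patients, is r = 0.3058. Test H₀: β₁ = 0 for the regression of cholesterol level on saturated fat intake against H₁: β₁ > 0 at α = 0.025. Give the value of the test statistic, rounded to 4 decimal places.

t = r·√(n − 2)/√(1 − r²) = 0.3058·√48/√0.906486 = 2.2252.
df = n − 2 = 48.
One-sided p ≈ 0.0154, which is < 0.025, so reject H₀.
There is evidence of a linear association between saturated fat intake and cholesterol level.

t = 2.2252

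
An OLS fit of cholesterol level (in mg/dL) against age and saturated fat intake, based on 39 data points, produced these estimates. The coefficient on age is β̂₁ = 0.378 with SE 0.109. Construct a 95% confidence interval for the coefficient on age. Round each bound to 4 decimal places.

(0.1569, 0.5991)

df = n − k − 1 = 39 − 2 − 1 = 36.
t* = t_{0.025, 36} = 2.028094.
Margin = t* × SE = 2.028094 × 0.109 = 0.221062.
CI: 0.378 ± 0.221062 → (0.1569, 0.5991).
With 95% confidence, each one-unit increase in age is associated with a change of between 0.1569 and 0.5991 mg/dL in cholesterol level, holding the other predictors fixed.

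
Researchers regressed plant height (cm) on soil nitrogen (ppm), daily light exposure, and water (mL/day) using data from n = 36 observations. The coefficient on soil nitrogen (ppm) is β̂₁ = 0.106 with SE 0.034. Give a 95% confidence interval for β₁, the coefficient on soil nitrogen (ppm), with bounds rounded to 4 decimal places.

df = n − k − 1 = 36 − 3 − 1 = 32.
t* = t_{0.025, 32} = 2.036933.
Margin = t* × SE = 2.036933 × 0.034 = 0.069256.
CI: 0.106 ± 0.069256 → (0.0367, 0.1753).
With 95% confidence, each one-unit increase in soil nitrogen (ppm) is associated with a change of between 0.0367 and 0.1753 cm in plant height, holding the other predictors fixed.

(0.0367, 0.1753)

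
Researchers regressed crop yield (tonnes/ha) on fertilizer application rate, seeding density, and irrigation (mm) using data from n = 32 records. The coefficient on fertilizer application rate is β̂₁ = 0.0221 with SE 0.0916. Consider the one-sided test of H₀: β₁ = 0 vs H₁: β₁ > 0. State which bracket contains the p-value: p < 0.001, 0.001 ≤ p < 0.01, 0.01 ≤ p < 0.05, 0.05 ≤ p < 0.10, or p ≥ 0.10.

t = 0.0221 / 0.0916 = 0.241.
df = n − k − 1 = 32 − 3 − 1 = 28.
One-sided p = P(T_{28} > t) ≈ 0.4056.
So p ≥ 0.10.

p ≥ 0.10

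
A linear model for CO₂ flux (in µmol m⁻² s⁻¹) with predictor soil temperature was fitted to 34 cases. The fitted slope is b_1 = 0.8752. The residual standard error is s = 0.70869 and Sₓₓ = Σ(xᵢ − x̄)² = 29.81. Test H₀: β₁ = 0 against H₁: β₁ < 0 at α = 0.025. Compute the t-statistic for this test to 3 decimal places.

t = 6.743

SE(b_1) = s/√Sₓₓ = 0.70869/√29.81 = 0.1298.
t = 0.8752 / 0.1298 = 6.743.
df = n − 2 = 32.
One-sided p ≈ 1.0000, which is ≥ 0.025, so fail to reject H₀.
The data do not give significant evidence that the true slope on soil temperature is negative.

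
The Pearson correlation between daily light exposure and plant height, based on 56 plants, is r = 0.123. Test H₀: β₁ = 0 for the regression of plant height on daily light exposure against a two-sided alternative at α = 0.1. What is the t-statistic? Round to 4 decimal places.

t = r·√(n − 2)/√(1 − r²) = 0.123·√54/√0.984871 = 0.9108.
df = n − 2 = 54.
Two-sided p ≈ 0.3665, which is ≥ 0.1, so fail to reject H₀.
The data do not give significant evidence of a linear association between daily light exposure and plant height.

t = 0.9108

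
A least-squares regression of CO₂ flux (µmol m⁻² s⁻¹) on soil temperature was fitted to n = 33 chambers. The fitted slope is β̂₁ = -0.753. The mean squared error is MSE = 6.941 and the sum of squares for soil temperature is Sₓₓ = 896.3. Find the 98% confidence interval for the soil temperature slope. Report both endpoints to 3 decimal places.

(-0.969, -0.537)

SE(β̂₁) = √(MSE/Sₓₓ) = √(6.941/896.3) = 0.0880003.
df = n − 2 = 31.
t* = t_{0.01, 31} = 2.452824.
Margin = t* × SE = 2.452824 × 0.0880003 = 0.21585.
CI: -0.753 ± 0.21585 → (-0.969, -0.537).
With 98% confidence, each one-unit increase in soil temperature is associated with a change of between -0.969 and -0.537 µmol m⁻² s⁻¹ in CO₂ flux.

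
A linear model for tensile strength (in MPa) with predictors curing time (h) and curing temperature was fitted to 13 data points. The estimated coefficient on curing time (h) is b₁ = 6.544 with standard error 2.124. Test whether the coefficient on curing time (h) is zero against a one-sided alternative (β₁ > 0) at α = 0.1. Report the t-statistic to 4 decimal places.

t = 3.0810

H₀: β₁ = 0 vs H₁: β₁ > 0.
t = (b₁ − β₁⁰)/SE = 6.544 / 2.124 = 3.0810.
df = n − k − 1 = 13 − 2 − 1 = 10.
One-sided p ≈ 0.0058, which is < 0.1, so reject H₀.
There is evidence that the true slope on curing time (h) is positive, holding the other predictors fixed.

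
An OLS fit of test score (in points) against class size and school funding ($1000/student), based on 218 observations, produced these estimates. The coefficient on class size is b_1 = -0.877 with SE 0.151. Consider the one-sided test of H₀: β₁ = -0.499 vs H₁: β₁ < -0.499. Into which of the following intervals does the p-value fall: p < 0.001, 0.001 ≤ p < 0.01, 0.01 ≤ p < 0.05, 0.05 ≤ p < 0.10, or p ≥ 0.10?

0.001 ≤ p < 0.01

t = (-0.877 − (-0.499)) / 0.151 = -2.503.
df = n − k − 1 = 218 − 2 − 1 = 215.
One-sided p = P(T_{215} < t) ≈ 0.0065.
So 0.001 ≤ p < 0.01.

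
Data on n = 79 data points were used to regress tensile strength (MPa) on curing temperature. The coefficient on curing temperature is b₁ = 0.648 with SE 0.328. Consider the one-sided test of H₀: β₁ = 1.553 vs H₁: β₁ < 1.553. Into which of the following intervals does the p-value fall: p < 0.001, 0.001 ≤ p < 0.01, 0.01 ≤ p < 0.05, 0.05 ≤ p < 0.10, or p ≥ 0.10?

t = (0.648 − 1.553) / 0.328 = -2.759.
df = n − 2 = 79 − 2 = 77.
One-sided p = P(T_{77} < t) ≈ 0.0036.
So 0.001 ≤ p < 0.01.

0.001 ≤ p < 0.01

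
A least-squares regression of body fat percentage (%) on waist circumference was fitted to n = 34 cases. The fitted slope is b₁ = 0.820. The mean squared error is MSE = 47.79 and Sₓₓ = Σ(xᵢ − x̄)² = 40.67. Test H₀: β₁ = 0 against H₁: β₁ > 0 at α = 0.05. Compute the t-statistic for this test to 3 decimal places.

SE(b₁) = √(MSE/Sₓₓ) = √(47.79/40.67) = 1.08401.
t = 0.820 / 1.08401 = 0.756.
df = n − 2 = 32.
One-sided p ≈ 0.2275, which is ≥ 0.05, so fail to reject H₀.
The data do not give significant evidence that the true slope on waist circumference is positive.

t = 0.756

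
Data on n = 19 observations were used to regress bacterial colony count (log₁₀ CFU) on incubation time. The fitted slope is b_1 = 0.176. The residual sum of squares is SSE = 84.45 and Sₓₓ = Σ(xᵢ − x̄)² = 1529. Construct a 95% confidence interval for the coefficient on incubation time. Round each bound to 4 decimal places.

(0.0557, 0.2963)

MSE = SSE/(n − 2) = 84.45/17 = 4.96765.
SE(b_1) = √(MSE/Sₓₓ) = √(4.96765/1529) = 0.0569996.
df = n − 2 = 17.
t* = t_{0.025, 17} = 2.109816.
Margin = t* × SE = 2.109816 × 0.0569996 = 0.120259.
CI: 0.176 ± 0.120259 → (0.0557, 0.2963).
With 95% confidence, each one-unit increase in incubation time is associated with a change of between 0.0557 and 0.2963 log₁₀ CFU in bacterial colony count.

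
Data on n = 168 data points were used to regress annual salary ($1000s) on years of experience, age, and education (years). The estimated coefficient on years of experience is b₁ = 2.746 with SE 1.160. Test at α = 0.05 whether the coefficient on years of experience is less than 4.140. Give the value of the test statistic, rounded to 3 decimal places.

H₀: β₁ = 4.140 vs H₁: β₁ < 4.140.
t = (b₁ − β₁⁰)/SE = (2.746 − 4.140) / 1.160 = -1.202.
df = n − k − 1 = 168 − 3 − 1 = 164.
One-sided p ≈ 0.1156, which is ≥ 0.05, so fail to reject H₀.
The data do not give significant evidence that the true slope on years of experience is below 4.140 $1000s per unit, holding the other predictors fixed.

t = -1.202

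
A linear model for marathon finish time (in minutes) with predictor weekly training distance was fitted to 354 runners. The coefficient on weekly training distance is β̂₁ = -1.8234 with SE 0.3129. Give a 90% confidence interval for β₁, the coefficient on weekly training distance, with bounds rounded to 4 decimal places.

df = n − 2 = 354 − 2 = 352.
t* = t_{0.05, 352} = 1.649194.
Margin = t* × SE = 1.649194 × 0.3129 = 0.516033.
CI: -1.8234 ± 0.516033 → (-2.3394, -1.3074).
With 90% confidence, each one-unit increase in weekly training distance is associated with a change of between -2.3394 and -1.3074 minutes in marathon finish time.

(-2.3394, -1.3074)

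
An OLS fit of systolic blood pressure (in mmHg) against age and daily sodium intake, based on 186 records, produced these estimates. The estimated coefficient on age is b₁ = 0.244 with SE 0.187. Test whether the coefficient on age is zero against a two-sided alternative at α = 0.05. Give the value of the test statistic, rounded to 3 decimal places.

H₀: β₁ = 0 vs H₁: β₁ ≠ 0.
t = (b₁ − β₁⁰)/SE = 0.244 / 0.187 = 1.305.
df = n − k − 1 = 186 − 2 − 1 = 183.
Two-sided p ≈ 0.1936, which is ≥ 0.05, so fail to reject H₀.
The data do not give significant evidence of an association between age and systolic blood pressure, after adjusting for the other predictors.

t = 1.305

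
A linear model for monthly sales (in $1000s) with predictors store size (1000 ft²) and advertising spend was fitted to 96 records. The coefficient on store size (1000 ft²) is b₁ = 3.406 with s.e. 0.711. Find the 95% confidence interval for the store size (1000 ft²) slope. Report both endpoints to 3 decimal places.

(1.994, 4.818)

df = n − k − 1 = 96 − 2 − 1 = 93.
t* = t_{0.025, 93} = 1.985802.
Margin = t* × SE = 1.985802 × 0.711 = 1.41191.
CI: 3.406 ± 1.41191 → (1.994, 4.818).
With 95% confidence, each one-unit increase in store size (1000 ft²) is associated with a change of between 1.994 and 4.818 $1000s in monthly sales, holding the other predictors fixed.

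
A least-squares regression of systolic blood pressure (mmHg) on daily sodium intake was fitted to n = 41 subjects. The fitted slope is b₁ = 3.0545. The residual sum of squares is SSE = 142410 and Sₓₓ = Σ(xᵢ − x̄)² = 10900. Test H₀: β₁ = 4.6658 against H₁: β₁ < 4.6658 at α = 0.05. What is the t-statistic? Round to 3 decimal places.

MSE = SSE/(n − 2) = 142410/39 = 3651.54.
SE(b₁) = √(MSE/Sₓₓ) = √(3651.54/10900) = 0.578795.
t = (3.0545 − 4.6658) / 0.578795 = -2.784.
df = n − 2 = 39.
One-sided p ≈ 0.0041, which is < 0.05, so reject H₀.
There is evidence that the true slope on daily sodium intake is below 4.6658 mmHg per unit.

t = -2.784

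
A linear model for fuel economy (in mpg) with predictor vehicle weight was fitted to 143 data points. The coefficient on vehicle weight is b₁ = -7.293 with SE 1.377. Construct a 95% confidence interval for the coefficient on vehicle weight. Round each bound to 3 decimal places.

df = n − 2 = 143 − 2 = 141.
t* = t_{0.025, 141} = 1.976931.
Margin = t* × SE = 1.976931 × 1.377 = 2.72223.
CI: -7.293 ± 2.72223 → (-10.015, -4.571).
With 95% confidence, each one-unit increase in vehicle weight is associated with a change of between -10.015 and -4.571 mpg in fuel economy.

(-10.015, -4.571)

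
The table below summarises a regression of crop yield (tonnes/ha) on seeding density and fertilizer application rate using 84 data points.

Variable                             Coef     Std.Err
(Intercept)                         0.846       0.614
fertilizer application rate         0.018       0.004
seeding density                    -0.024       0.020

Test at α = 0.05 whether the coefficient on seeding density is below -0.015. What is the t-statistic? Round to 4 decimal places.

Read off: b = -0.024, SE = 0.020 for seeding density.
H₀: β₁ = -0.015 vs H₁: β₁ < -0.015.
t = (-0.024 − (-0.015)) / 0.020 = -0.4500.
df = n − k − 1 = 84 − 2 − 1 = 81.
One-sided p ≈ 0.3270, which is ≥ 0.05, so fail to reject H₀.
The data do not give significant evidence that the true slope on seeding density is below -0.015 tonnes/ha per unit, holding the other predictors fixed.

t = -0.4500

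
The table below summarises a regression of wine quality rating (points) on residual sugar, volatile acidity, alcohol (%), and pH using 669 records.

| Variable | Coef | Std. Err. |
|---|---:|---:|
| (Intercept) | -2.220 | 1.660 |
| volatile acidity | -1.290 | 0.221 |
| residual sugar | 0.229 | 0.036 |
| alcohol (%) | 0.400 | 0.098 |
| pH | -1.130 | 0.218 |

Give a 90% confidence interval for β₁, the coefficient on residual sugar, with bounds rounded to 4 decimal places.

Read off: b = 0.229, SE = 0.036 for residual sugar.
df = n − k − 1 = 669 − 4 − 1 = 664.
t* = t_{0.05, 664} = 1.647152.
Margin = t* × SE = 1.647152 × 0.036 = 0.059297.
CI: 0.229 ± 0.059297 → (0.1697, 0.2883).

(0.1697, 0.2883)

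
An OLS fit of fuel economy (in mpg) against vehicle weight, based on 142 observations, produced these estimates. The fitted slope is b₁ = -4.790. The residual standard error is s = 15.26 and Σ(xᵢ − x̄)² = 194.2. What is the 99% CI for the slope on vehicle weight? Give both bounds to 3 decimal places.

(-7.650, -1.930)

SE(b₁) = s/√Sₓₓ = 15.26/√194.2 = 1.09504.
df = n − 2 = 140.
t* = t_{0.005, 140} = 2.611403.
Margin = t* × SE = 2.611403 × 1.09504 = 2.85959.
CI: -4.790 ± 2.85959 → (-7.650, -1.930).
With 99% confidence, each one-unit increase in vehicle weight is associated with a change of between -7.650 and -1.930 mpg in fuel economy.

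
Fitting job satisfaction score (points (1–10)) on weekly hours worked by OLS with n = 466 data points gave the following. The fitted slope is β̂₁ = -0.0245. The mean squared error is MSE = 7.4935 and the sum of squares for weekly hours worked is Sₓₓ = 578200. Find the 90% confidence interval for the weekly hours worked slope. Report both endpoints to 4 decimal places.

SE(β̂₁) = √(MSE/Sₓₓ) = √(7.4935/578200) = 0.00360001.
df = n − 2 = 464.
t* = t_{0.05, 464} = 1.648144.
Margin = t* × SE = 1.648144 × 0.00360001 = 0.005933.
CI: -0.0245 ± 0.005933 → (-0.0304, -0.0186).
With 90% confidence, each one-unit increase in weekly hours worked is associated with a change of between -0.0304 and -0.0186 points (1–10) in job satisfaction score.

(-0.0304, -0.0186)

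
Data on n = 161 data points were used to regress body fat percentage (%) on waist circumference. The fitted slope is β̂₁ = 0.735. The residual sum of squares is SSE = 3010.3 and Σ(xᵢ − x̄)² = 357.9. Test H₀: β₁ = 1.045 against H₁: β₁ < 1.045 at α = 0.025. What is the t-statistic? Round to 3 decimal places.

MSE = SSE/(n − 2) = 3010.3/159 = 18.9327.
SE(β̂₁) = √(MSE/Sₓₓ) = √(18.9327/357.9) = 0.229999.
t = (0.735 − 1.045) / 0.229999 = -1.348.
df = n − 2 = 159.
One-sided p ≈ 0.0898, which is ≥ 0.025, so fail to reject H₀.
The data do not give significant evidence that the true slope on waist circumference is below 1.045 % per unit.

t = -1.348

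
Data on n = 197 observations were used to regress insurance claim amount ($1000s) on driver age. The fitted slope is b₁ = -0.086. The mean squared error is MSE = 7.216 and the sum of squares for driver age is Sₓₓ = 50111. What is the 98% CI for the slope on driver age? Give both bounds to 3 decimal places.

SE(b₁) = √(MSE/Sₓₓ) = √(7.216/50111) = 0.012.
df = n − 2 = 195.
t* = t_{0.01, 195} = 2.345623.
Margin = t* × SE = 2.345623 × 0.012 = 0.02815.
CI: -0.086 ± 0.02815 → (-0.114, -0.058).
With 98% confidence, each one-unit increase in driver age is associated with a change of between -0.114 and -0.058 $1000s in insurance claim amount.

(-0.114, -0.058)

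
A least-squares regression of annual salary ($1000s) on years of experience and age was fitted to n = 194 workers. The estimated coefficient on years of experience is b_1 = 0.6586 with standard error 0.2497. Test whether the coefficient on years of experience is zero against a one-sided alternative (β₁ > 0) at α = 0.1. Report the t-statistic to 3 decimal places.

t = 2.638

H₀: β₁ = 0 vs H₁: β₁ > 0.
t = (b_1 − β₁⁰)/SE = 0.6586 / 0.2497 = 2.638.
df = n − k − 1 = 194 − 2 − 1 = 191.
One-sided p ≈ 0.0045, which is < 0.1, so reject H₀.
There is evidence that the true slope on years of experience is positive, holding the other predictors fixed.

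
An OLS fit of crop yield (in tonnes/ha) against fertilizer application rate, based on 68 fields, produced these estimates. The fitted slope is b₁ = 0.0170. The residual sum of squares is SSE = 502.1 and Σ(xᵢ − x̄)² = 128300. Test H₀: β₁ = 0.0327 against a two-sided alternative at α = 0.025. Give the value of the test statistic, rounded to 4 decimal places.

t = -2.0389

MSE = SSE/(n − 2) = 502.1/66 = 7.60758.
SE(b₁) = √(MSE/Sₓₓ) = √(7.60758/128300) = 0.00770034.
t = (0.0170 − 0.0327) / 0.00770034 = -2.0389.
df = n − 2 = 66.
Two-sided p ≈ 0.0455, which is ≥ 0.025, so fail to reject H₀.
The data are consistent with a true slope of 0.0327 tonnes/ha per unit of fertilizer application rate.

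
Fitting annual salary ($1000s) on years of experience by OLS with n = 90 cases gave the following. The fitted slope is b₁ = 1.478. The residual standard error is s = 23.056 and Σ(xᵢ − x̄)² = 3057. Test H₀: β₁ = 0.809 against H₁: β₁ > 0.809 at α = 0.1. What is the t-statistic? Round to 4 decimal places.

t = 1.6043

SE(b₁) = s/√Sₓₓ = 23.056/√3057 = 0.417.
t = (1.478 − 0.809) / 0.417 = 1.6043.
df = n − 2 = 88.
One-sided p ≈ 0.0561, which is < 0.1, so reject H₀.
There is evidence that the true slope on years of experience exceeds 0.809 $1000s per unit.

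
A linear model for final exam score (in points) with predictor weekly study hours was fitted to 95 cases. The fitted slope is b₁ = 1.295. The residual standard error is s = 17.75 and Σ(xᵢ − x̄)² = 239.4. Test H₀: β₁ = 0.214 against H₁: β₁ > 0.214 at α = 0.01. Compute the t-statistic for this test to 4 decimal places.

SE(b₁) = s/√Sₓₓ = 17.75/√239.4 = 1.14719.
t = (1.295 − 0.214) / 1.14719 = 0.9423.
df = n − 2 = 93.
One-sided p ≈ 0.1742, which is ≥ 0.01, so fail to reject H₀.
The data do not give significant evidence that the true slope on weekly study hours exceeds 0.214 points per unit.

t = 0.9423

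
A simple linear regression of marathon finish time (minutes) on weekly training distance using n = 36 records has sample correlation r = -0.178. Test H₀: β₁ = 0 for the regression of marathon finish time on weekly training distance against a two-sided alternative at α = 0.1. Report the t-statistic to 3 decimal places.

t = r·√(n − 2)/√(1 − r²) = -0.178·√34/√0.968316 = -1.055.
df = n − 2 = 34.
Two-sided p ≈ 0.2990, which is ≥ 0.1, so fail to reject H₀.
The data do not give significant evidence of a linear association between weekly training distance and marathon finish time.

t = -1.055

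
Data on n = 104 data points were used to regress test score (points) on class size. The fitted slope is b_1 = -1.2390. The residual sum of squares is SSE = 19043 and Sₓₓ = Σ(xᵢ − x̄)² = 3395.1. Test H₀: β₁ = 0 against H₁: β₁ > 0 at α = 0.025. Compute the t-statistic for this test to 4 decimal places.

MSE = SSE/(n − 2) = 19043/102 = 186.696.
SE(b_1) = √(MSE/Sₓₓ) = √(186.696/3395.1) = 0.234499.
t = -1.2390 / 0.234499 = -5.2836.
df = n − 2 = 102.
One-sided p ≈ 1.0000, which is ≥ 0.025, so fail to reject H₀.
The data do not give significant evidence that the true slope on class size is positive.

t = -5.2836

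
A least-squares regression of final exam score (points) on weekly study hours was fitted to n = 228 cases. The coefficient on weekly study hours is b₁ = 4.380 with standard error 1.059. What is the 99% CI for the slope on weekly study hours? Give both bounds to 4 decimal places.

(1.6290, 7.1310)

df = n − 2 = 228 − 2 = 226.
t* = t_{0.005, 226} = 2.597758.
Margin = t* × SE = 2.597758 × 1.059 = 2.751026.
CI: 4.380 ± 2.751026 → (1.6290, 7.1310).
With 99% confidence, each one-unit increase in weekly study hours is associated with a change of between 1.6290 and 7.1310 points in final exam score.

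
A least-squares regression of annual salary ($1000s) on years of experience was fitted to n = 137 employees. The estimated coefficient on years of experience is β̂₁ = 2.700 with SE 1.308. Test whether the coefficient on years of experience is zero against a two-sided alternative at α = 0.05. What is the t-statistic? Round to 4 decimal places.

H₀: β₁ = 0 vs H₁: β₁ ≠ 0.
t = (β̂₁ − β₁⁰)/SE = 2.700 / 1.308 = 2.0642.
df = n − 2 = 137 − 2 = 135.
Two-sided p ≈ 0.0409, which is < 0.05, so reject H₀.
There is evidence that years of experience is associated with annual salary.

t = 2.0642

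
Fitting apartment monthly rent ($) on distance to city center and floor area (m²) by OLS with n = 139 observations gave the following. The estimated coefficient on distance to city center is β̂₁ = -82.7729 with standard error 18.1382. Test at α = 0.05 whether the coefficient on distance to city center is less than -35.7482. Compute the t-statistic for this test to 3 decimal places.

H₀: β₁ = -35.7482 vs H₁: β₁ < -35.7482.
t = (β̂₁ − β₁⁰)/SE = (-82.7729 − (-35.7482)) / 18.1382 = -2.593.
df = n − k − 1 = 139 − 2 − 1 = 136.
One-sided p ≈ 0.0053, which is < 0.05, so reject H₀.
There is evidence that the true slope on distance to city center is below -35.7482 $ per unit, holding the other predictors fixed.

t = -2.593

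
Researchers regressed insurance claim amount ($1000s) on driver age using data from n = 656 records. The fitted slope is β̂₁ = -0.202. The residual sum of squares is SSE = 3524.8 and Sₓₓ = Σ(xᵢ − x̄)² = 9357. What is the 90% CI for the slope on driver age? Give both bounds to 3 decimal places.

MSE = SSE/(n − 2) = 3524.8/654 = 5.3896.
SE(β̂₁) = √(MSE/Sₓₓ) = √(5.3896/9357) = 0.0239999.
df = n − 2 = 654.
t* = t_{0.05, 654} = 1.647187.
Margin = t* × SE = 1.647187 × 0.0239999 = 0.03953.
CI: -0.202 ± 0.03953 → (-0.242, -0.162).
With 90% confidence, each one-unit increase in driver age is associated with a change of between -0.242 and -0.162 $1000s in insurance claim amount.

(-0.242, -0.162)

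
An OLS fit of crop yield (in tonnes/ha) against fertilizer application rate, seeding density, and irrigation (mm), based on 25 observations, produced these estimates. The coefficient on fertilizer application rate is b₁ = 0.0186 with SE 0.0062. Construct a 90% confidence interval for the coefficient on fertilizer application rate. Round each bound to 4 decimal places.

(0.0079, 0.0293)

df = n − k − 1 = 25 − 3 − 1 = 21.
t* = t_{0.05, 21} = 1.720743.
Margin = t* × SE = 1.720743 × 0.0062 = 0.010669.
CI: 0.0186 ± 0.010669 → (0.0079, 0.0293).
With 90% confidence, each one-unit increase in fertilizer application rate is associated with a change of between 0.0079 and 0.0293 tonnes/ha in crop yield, holding the other predictors fixed.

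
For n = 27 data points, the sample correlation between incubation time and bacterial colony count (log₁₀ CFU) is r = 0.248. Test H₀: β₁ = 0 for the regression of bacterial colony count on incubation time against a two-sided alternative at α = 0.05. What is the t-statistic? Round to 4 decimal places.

t = 1.2800

t = r·√(n − 2)/√(1 − r²) = 0.248·√25/√0.938496 = 1.2800.
df = n − 2 = 25.
Two-sided p ≈ 0.2123, which is ≥ 0.05, so fail to reject H₀.
The data do not give significant evidence of a linear association between incubation time and bacterial colony count.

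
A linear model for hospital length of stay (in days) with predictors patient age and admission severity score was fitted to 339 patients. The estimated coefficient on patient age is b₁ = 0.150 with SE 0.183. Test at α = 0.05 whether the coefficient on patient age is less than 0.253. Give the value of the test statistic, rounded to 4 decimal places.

H₀: β₁ = 0.253 vs H₁: β₁ < 0.253.
t = (b₁ − β₁⁰)/SE = (0.150 − 0.253) / 0.183 = -0.5628.
df = n − k − 1 = 339 − 2 − 1 = 336.
One-sided p ≈ 0.2870, which is ≥ 0.05, so fail to reject H₀.
The data do not give significant evidence that the true slope on patient age is below 0.253 days per unit, holding the other predictors fixed.

t = -0.5628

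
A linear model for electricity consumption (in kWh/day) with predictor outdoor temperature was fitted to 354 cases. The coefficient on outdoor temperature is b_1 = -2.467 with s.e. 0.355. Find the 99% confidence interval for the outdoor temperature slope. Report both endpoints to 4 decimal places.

(-3.3864, -1.5476)

df = n − 2 = 354 − 2 = 352.
t* = t_{0.005, 352} = 2.589868.
Margin = t* × SE = 2.589868 × 0.355 = 0.919403.
CI: -2.467 ± 0.919403 → (-3.3864, -1.5476).
With 99% confidence, each one-unit increase in outdoor temperature is associated with a change of between -3.3864 and -1.5476 kWh/day in electricity consumption.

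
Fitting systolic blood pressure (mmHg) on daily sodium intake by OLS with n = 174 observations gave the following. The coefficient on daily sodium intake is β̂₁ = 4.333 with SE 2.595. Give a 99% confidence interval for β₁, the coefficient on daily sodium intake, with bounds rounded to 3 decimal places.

df = n − 2 = 174 − 2 = 172.
t* = t_{0.005, 172} = 2.604715.
Margin = t* × SE = 2.604715 × 2.595 = 6.75924.
CI: 4.333 ± 6.75924 → (-2.426, 11.092).
With 99% confidence, each one-unit increase in daily sodium intake is associated with a change of between -2.426 and 11.092 mmHg in systolic blood pressure.

(-2.426, 11.092)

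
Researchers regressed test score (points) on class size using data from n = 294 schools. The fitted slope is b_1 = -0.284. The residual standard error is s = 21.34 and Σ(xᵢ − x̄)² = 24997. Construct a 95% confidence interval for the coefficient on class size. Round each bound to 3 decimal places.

(-0.550, -0.018)

SE(b_1) = s/√Sₓₓ = 21.34/√24997 = 0.134974.
df = n − 2 = 292.
t* = t_{0.025, 292} = 1.968121.
Margin = t* × SE = 1.968121 × 0.134974 = 0.26565.
CI: -0.284 ± 0.26565 → (-0.550, -0.018).
With 95% confidence, each one-unit increase in class size is associated with a change of between -0.550 and -0.018 points in test score.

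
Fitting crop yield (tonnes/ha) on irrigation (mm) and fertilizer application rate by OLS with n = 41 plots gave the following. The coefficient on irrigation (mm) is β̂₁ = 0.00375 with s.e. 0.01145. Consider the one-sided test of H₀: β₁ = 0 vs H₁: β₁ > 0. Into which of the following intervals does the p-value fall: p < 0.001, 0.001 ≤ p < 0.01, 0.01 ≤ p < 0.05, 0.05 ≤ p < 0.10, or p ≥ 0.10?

t = 0.00375 / 0.01145 = 0.328.
df = n − k − 1 = 41 − 2 − 1 = 38.
One-sided p = P(T_{38} > t) ≈ 0.3725.
So p ≥ 0.10.

p ≥ 0.10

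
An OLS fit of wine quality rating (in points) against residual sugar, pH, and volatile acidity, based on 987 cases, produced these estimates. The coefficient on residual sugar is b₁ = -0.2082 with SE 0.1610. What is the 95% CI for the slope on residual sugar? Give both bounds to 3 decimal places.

df = n − k − 1 = 987 − 3 − 1 = 983.
t* = t_{0.025, 983} = 1.96238.
Margin = t* × SE = 1.96238 × 0.1610 = 0.31594.
CI: -0.2082 ± 0.31594 → (-0.524, 0.108).
With 95% confidence, each one-unit increase in residual sugar is associated with a change of between -0.524 and 0.108 points in wine quality rating, holding the other predictors fixed.

(-0.524, 0.108)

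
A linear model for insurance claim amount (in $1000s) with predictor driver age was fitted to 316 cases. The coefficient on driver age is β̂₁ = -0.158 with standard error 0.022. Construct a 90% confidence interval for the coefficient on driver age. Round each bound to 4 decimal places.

df = n − 2 = 316 − 2 = 314.
t* = t_{0.05, 314} = 1.649721.
Margin = t* × SE = 1.649721 × 0.022 = 0.036294.
CI: -0.158 ± 0.036294 → (-0.1943, -0.1217).
With 90% confidence, each one-unit increase in driver age is associated with a change of between -0.1943 and -0.1217 $1000s in insurance claim amount.

(-0.1943, -0.1217)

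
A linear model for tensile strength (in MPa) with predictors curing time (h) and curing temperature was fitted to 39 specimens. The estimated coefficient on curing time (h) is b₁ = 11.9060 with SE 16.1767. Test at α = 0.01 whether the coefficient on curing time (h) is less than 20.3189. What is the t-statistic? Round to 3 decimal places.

H₀: β₁ = 20.3189 vs H₁: β₁ < 20.3189.
t = (b₁ − β₁⁰)/SE = (11.9060 − 20.3189) / 16.1767 = -0.520.
df = n − k − 1 = 39 − 2 − 1 = 36.
One-sided p ≈ 0.3031, which is ≥ 0.01, so fail to reject H₀.
The data do not give significant evidence that the true slope on curing time (h) is below 20.3189 MPa per unit, holding the other predictors fixed.

t = -0.520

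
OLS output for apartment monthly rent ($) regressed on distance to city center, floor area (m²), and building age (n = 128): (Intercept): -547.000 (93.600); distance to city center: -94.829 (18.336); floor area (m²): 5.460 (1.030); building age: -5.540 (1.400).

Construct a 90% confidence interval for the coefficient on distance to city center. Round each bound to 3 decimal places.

Read off: b = -94.829, SE = 18.336 for distance to city center.
df = n − k − 1 = 128 − 3 − 1 = 124.
t* = t_{0.05, 124} = 1.657235.
Margin = t* × SE = 1.657235 × 18.336 = 30.38706.
CI: -94.829 ± 30.38706 → (-125.216, -64.442).

(-125.216, -64.442)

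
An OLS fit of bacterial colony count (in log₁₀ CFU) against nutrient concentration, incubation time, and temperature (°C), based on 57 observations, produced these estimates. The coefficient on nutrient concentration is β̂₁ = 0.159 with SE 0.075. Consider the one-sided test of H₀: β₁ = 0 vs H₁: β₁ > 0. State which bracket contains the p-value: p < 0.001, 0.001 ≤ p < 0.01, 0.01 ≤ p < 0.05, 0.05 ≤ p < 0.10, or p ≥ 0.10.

0.01 ≤ p < 0.05

t = 0.159 / 0.075 = 2.120.
df = n − k − 1 = 57 − 3 − 1 = 53.
One-sided p = P(T_{53} > t) ≈ 0.0194.
So 0.01 ≤ p < 0.05.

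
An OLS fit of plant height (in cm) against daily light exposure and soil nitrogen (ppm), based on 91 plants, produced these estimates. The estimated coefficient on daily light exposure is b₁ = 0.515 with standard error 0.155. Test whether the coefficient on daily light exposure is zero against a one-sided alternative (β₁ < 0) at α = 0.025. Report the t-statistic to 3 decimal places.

H₀: β₁ = 0 vs H₁: β₁ < 0.
t = (b₁ − β₁⁰)/SE = 0.515 / 0.155 = 3.323.
df = n − k − 1 = 91 − 2 − 1 = 88.
One-sided p ≈ 0.9993, which is ≥ 0.025, so fail to reject H₀.
The data do not give significant evidence that the true slope on daily light exposure is negative, holding the other predictors fixed.

t = 3.323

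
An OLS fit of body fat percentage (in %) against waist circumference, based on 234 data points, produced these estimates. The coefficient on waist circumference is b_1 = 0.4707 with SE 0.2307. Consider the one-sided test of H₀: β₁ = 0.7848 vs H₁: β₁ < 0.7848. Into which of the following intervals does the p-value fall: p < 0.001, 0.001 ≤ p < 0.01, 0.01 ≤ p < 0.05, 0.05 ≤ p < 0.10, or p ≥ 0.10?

0.05 ≤ p < 0.10

t = (0.4707 − 0.7848) / 0.2307 = -1.362.
df = n − 2 = 234 − 2 = 232.
One-sided p = P(T_{232} < t) ≈ 0.0873.
So 0.05 ≤ p < 0.10.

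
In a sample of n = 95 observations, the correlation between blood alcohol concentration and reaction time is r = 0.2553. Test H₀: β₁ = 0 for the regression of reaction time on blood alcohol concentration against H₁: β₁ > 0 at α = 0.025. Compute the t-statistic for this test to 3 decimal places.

t = r·√(n − 2)/√(1 − r²) = 0.2553·√93/√0.934822 = 2.546.
df = n − 2 = 93.
One-sided p ≈ 0.0063, which is < 0.025, so reject H₀.
There is evidence of a linear association between blood alcohol concentration and reaction time.

t = 2.546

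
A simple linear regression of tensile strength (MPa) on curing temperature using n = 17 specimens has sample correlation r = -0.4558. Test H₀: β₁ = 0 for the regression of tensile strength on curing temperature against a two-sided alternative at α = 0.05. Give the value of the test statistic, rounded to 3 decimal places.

t = -1.983

t = r·√(n − 2)/√(1 − r²) = -0.4558·√15/√0.792246 = -1.983.
df = n − 2 = 15.
Two-sided p ≈ 0.0659, which is ≥ 0.05, so fail to reject H₀.
The data do not give significant evidence of a linear association between curing temperature and tensile strength.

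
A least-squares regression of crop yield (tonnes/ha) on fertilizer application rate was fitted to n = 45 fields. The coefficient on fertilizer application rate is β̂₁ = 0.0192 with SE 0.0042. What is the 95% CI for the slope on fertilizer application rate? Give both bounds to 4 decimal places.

df = n − 2 = 45 − 2 = 43.
t* = t_{0.025, 43} = 2.016692.
Margin = t* × SE = 2.016692 × 0.0042 = 0.008470.
CI: 0.0192 ± 0.008470 → (0.0107, 0.0277).
With 95% confidence, each one-unit increase in fertilizer application rate is associated with a change of between 0.0107 and 0.0277 tonnes/ha in crop yield.

(0.0107, 0.0277)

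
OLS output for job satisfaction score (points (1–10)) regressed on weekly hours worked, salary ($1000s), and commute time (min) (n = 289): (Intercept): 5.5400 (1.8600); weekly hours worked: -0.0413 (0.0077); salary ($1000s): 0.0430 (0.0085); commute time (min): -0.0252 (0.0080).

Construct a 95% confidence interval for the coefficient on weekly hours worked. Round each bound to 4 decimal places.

Read off: b = -0.0413, SE = 0.0077 for weekly hours worked.
df = n − k − 1 = 289 − 3 − 1 = 285.
t* = t_{0.025, 285} = 1.968323.
Margin = t* × SE = 1.968323 × 0.0077 = 0.015156.
CI: -0.0413 ± 0.015156 → (-0.0565, -0.0261).

(-0.0565, -0.0261)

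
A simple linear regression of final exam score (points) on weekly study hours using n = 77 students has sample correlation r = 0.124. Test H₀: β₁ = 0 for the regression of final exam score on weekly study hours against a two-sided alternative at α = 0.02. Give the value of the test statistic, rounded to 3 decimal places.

t = 1.082

t = r·√(n − 2)/√(1 − r²) = 0.124·√75/√0.984624 = 1.082.
df = n − 2 = 75.
Two-sided p ≈ 0.2826, which is ≥ 0.02, so fail to reject H₀.
The data do not give significant evidence of a linear association between weekly study hours and final exam score.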